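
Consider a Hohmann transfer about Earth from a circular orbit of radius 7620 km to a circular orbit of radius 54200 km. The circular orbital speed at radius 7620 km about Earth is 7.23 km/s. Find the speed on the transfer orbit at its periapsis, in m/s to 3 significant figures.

From the circular-orbit relation v² = μ/r at r = 7620 km: μ = v²r = (7.23)² × 7620 = 3.98319×10^5 km³/s².
Semi-major axis of the transfer orbit: a_t = (7620 + 54200)/2 = 30910 km.
The periapsis of the transfer ellipse is at r = 7620 km.
Applying v² = μ(2/r − 1/a_t): v = 9.574 km/s.

v = 9570 m/s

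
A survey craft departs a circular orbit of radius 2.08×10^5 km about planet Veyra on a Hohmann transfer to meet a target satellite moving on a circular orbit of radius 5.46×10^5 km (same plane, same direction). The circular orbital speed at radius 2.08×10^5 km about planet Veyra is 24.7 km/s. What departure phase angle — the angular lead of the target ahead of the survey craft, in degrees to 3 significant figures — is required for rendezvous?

From the circular-orbit relation v² = μ/r at r = 2.08×10^5 km: μ = v²r = (24.7)² × 2.08×10^5 = 1.26899×10^8 km³/s².
Semi-major axis of the transfer orbit: a_t = (2.080×10^5 + 5.460×10^5)/2 = 3.770×10^5 km.
Transfer time t = π√(a_t³/μ) = 64560 s.
The target's mean motion on its circular orbit is ω₂ = √(μ/r₂³) = 2.792×10^-5 rad/s.
Angle swept by the target during transfer: ω₂·t = 1.8025 rad = 103.3°.
The survey craft traverses 180° on the transfer ellipse, so the target must lead by 180° − 103.3° = 76.7°.

φ = 76.7°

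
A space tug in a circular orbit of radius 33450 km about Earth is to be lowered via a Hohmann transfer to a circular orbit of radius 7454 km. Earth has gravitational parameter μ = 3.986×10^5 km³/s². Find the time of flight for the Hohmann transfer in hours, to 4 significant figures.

The Hohmann ellipse has a_t = (r₁ + r₂)/2 = 20452 km.
By Kepler's third law the transfer-orbit period is T = 2π√(a_t³/μ), so t = T/2 = 14554 s.
Converting: 14554 s ÷ 3600 s/hour = 4.043 hours.

t = 4.043 hours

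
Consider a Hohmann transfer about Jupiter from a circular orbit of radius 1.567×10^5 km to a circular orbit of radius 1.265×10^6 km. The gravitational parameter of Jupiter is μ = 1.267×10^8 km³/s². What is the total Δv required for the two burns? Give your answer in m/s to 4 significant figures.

Δv = 14810 m/s

Semi-major axis of the transfer orbit: a_t = (1.567×10^5 + 1.265×10^6)/2 = 7.1085×10^5 km.
At r₁ the circular-orbit speed is v₁ = √(μ/r₁) = 28.435 km/s.
On the transfer ellipse at r₁, vis-viva equation gives v_p = √[μ(2/r₁ − 1/a_t)] = 37.932 km/s.
First burn Δv₁ = |v_p − v₁| = 9.497 km/s.
At r₂, v₂ = √(μ/r₂) = 10.008 km/s.
Transfer-orbit speed at r₂: v_a = √[μ(2/r₂ − 1/a_t)] = 4.6988 km/s.
Second burn Δv₂ = |v₂ − v_a| = 5.309 km/s.
Δv = Δv₁ + Δv₂ = 9.497 + 5.309 = 14.81 km/s.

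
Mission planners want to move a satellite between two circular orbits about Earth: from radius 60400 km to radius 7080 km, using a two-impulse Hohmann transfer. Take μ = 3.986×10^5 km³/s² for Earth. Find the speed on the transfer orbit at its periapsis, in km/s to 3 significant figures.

The Hohmann ellipse has a_t = (r₁ + r₂)/2 = 33740 km.
At periapsis, r = 7080 km.
Applying v² = μ(2/r − 1/a_t): v = 10.04 km/s.

v = 10.0 km/s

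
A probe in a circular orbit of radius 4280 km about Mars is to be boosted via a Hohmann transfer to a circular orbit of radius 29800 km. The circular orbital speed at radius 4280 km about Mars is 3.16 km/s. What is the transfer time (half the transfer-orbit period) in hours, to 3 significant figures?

From the circular-orbit relation v² = μ/r at r = 4280 km: μ = v²r = (3.16)² × 4280 = 42738.4 km³/s².
The Hohmann ellipse has a_t = (r₁ + r₂)/2 = 17040 km.
By Kepler's third law the transfer-orbit period is T = 2π√(a_t³/μ), so t = T/2 = 33800 s.
Converting: 33800 s ÷ 3600 s/hour = 9.39 hours.

t = 9.39 hours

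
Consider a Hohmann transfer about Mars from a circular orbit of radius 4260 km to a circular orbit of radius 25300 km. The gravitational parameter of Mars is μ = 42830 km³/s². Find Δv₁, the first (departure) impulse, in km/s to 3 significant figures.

Semi-major axis of the transfer orbit: a_t = (4260 + 25300)/2 = 14780 km.
On the circular orbit at r = 4260 km, v_c = √(μ/r) = 3.1708 km/s.
Transfer-orbit speed at the same r (vis-viva, a = a_t): v_t = √[μ(2/r − 1/a_t)] = 4.1485 km/s.
Δv₁ = |v_t − v_c| = |4.1485 − 3.1708| = 0.9777 km/s.

Δv₁ = 0.978 km/s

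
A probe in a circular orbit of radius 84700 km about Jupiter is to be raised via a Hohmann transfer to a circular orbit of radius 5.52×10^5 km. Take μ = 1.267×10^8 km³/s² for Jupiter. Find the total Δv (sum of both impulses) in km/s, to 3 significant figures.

Δv = 19.6 km/s

Semi-major axis of the transfer orbit: a_t = (84700 + 5.520×10^5)/2 = 3.1835×10^5 km.
Circular speed at r₁: v₁ = √(μ/r₁) = √(1.267×10^8/84700) = 38.68 km/s.
Transfer-orbit speed at r₁ (v² = μ(2/r − 1/a)): v_p = √[μ(2/r₁ − 1/a_t)] = 50.93 km/s.
First burn Δv₁ = |v_p − v₁| = 12.25 km/s.
Circular speed at r₂: v₂ = √(μ/r₂) = 15.1502 km/s.
Transfer-orbit speed at r₂: v_a = √[μ(2/r₂ − 1/a_t)] = 7.81462 km/s.
Second burn Δv₂ = |v₂ − v_a| = 7.336 km/s.
Δv = Δv₁ + Δv₂ = 12.25 + 7.336 = 19.59 km/s.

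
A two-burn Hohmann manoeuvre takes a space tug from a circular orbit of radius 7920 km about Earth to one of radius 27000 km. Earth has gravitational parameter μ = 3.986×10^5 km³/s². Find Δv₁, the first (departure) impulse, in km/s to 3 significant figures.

Δv₁ = 1.73 km/s

The Hohmann ellipse has a_t = (r₁ + r₂)/2 = 17460 km.
Circular speed at r = 7920 km: v_c = √(μ/r) = 7.094 km/s.
Transfer-orbit speed at the same r (vis-viva, a = a_t): v_t = √[μ(2/r − 1/a_t)] = 8.822 km/s.
Δv₁ = |v_t − v_c| = |8.822 − 7.094| = 1.728 km/s.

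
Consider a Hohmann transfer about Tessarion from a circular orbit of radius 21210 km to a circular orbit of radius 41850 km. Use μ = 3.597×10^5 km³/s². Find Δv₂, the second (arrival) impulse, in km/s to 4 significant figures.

Δv₂ = 0.5272 km/s

Semi-major axis of the transfer orbit: a_t = (21210 + 41850)/2 = 31530 km.
Circular speed at r = 41850 km: v_c = √(μ/r) = 2.9317 km/s.
Transfer-orbit speed at the same r (vis-viva, a = a_t): v_t = √[μ(2/r − 1/a_t)] = 2.4045 km/s.
Δv₂ = |v_t − v_c| = |2.4045 − 2.9317| = 0.5272 km/s.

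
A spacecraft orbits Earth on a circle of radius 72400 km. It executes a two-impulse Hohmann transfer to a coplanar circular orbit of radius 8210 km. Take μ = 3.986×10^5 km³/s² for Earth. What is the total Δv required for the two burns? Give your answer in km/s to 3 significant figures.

Δv = 3.66 km/s

Semi-major axis of the transfer orbit: a_t = (72400 + 8210)/2 = 40305 km.
At r₁ the circular-orbit speed is v₁ = √(μ/r₁) = 2.346 km/s.
On the transfer ellipse at r₁, v² = μ(2/r − 1/a) gives v_a = √[μ(2/r₁ − 1/a_t)] = 1.059 km/s.
First burn Δv₁ = |v_a − v₁| = 1.287 km/s.
Circular speed at r₂: v₂ = √(μ/r₂) = 6.968 km/s.
Transfer-orbit speed at r₂: v_p = √[μ(2/r₂ − 1/a_t)] = 9.339 km/s.
Second burn Δv₂ = |v₂ − v_p| = 2.371 km/s.
Total Δv = Δv₁ + Δv₂ = 3.658 km/s.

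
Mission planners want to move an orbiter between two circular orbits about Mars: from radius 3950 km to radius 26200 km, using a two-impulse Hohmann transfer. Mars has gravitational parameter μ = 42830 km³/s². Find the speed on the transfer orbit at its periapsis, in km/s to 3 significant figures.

v = 4.34 km/s

The Hohmann ellipse has a_t = (r₁ + r₂)/2 = 15075 km.
At periapsis, r = 3950 km.
From the vis-viva equation, v = √[μ(2/r − 1/a_t)] = 4.341 km/s.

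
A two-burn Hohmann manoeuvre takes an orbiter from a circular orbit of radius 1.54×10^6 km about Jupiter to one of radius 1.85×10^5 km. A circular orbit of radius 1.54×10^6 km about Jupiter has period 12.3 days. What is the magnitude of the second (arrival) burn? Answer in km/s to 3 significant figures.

Δv₂ = 8.83 km/s

From Kepler's third law T² = 4π²r³/μ at r = 1.54×10^6 km, T = 12.3 days = 12.3 × 86400 s = 1.06272×10^6 s: μ = 4π²r³/T² = 1.27669×10^8 km³/s².
Transfer-ellipse semi-major axis a_t = (r₁ + r₂)/2 = (1.540×10^6 + 1.850×10^5)/2 = 8.625×10^5 km.
On the circular orbit at r = 1.850×10^5 km, v_c = √(μ/r) = 26.2698 km/s.
Transfer-orbit speed at the same r (vis-viva, a = a_t): v_t = √[μ(2/r − 1/a_t)] = 35.1024 km/s.
Δv₂ = |v_t − v_c| = |35.1024 − 26.2698| = 8.833 km/s.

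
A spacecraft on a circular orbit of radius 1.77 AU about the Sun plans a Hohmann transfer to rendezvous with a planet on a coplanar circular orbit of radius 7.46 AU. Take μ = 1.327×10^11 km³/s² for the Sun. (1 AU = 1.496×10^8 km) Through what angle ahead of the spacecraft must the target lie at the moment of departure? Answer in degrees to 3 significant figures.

In km: r₁ = 1.77 × 1.496×10^8 = 2.64792×10^8 km; r₂ = 7.46 × 1.496×10^8 = 1.116016×10^9 km.
The Hohmann ellipse has a_t = (r₁ + r₂)/2 = 6.90404×10^8 km.
Transfer time t = π√(a_t³/μ) = 1.5645×10^8 s.
The target's mean motion on its circular orbit is ω₂ = √(μ/r₂³) = 9.7708×10^-9 rad/s.
Angle swept by the target during transfer: ω₂·t = 1.5286 rad = 87.58°.
The spacecraft traverses 180° on the transfer ellipse, so the target must lead by 180° − 87.58° = 92.4°.

φ = 92.4°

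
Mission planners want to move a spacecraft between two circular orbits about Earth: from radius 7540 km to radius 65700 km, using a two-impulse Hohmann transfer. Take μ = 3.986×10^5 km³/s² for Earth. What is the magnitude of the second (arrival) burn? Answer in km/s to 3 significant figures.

The Hohmann ellipse has a_t = (r₁ + r₂)/2 = 36620 km.
Circular speed at r = 65700 km: v_c = √(μ/r) = 2.463 km/s.
Transfer-orbit speed at the same r (vis-viva, a = a_t): v_t = √[μ(2/r − 1/a_t)] = 1.118 km/s.
Δv₂ = |v_t − v_c| = |1.118 − 2.463| = 1.345 km/s.

Δv₂ = 1.35 km/s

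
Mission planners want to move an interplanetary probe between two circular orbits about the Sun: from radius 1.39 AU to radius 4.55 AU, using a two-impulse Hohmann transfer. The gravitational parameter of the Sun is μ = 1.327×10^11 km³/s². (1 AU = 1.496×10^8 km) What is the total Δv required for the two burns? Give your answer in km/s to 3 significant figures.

Δv = 10.4 km/s

In km: r₁ = 1.39 × 1.496×10^8 = 2.07944×10^8 km; r₂ = 4.55 × 1.496×10^8 = 6.8068×10^8 km.
Transfer-ellipse semi-major axis a_t = (r₁ + r₂)/2 = (2.07944×10^8 + 6.8068×10^8)/2 = 4.44312×10^8 km.
Circular speed at r₁: v₁ = √(μ/r₁) = √(1.327×10^11/2.07944×10^8) = 25.2617 km/s.
Transfer-orbit speed at r₁ (vis-viva): v_p = √[μ(2/r₁ − 1/a_t)] = 31.2673 km/s.
First burn Δv₁ = |v_p − v₁| = 6.006 km/s.
At r₂, v₂ = √(μ/r₂) = 13.963 km/s.
Transfer-orbit speed at r₂: v_a = √[μ(2/r₂ − 1/a_t)] = 9.5520 km/s.
Second burn Δv₂ = |v₂ − v_a| = 4.411 km/s.
Total Δv = Δv₁ + Δv₂ = 10.42 km/s.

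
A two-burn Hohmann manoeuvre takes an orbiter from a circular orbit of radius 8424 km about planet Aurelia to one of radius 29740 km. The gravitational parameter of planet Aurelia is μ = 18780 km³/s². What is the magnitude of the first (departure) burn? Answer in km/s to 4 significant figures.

Δv₁ = 0.3709 km/s

The Hohmann ellipse has a_t = (r₁ + r₂)/2 = 19082 km.
Circular speed at r = 8424 km: v_c = √(μ/r) = 1.4931 km/s.
Vis-viva on the transfer ellipse at r = 8424 km gives v_t = √[μ(2/r − 1/a_t)] = 1.8640 km/s.
Δv₁ = |v_t − v_c| = |1.8640 − 1.4931| = 0.3709 km/s.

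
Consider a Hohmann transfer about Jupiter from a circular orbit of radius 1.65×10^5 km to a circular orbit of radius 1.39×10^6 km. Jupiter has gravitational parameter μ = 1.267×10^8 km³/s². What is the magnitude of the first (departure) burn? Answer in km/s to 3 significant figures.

Transfer-ellipse semi-major axis a_t = (r₁ + r₂)/2 = (1.650×10^5 + 1.390×10^6)/2 = 7.775×10^5 km.
Circular speed at r = 1.650×10^5 km: v_c = √(μ/r) = 27.7106 km/s.
Transfer-orbit speed at the same r (vis-viva, a = a_t): v_t = √[μ(2/r − 1/a_t)] = 37.0513 km/s.
Δv₁ = |v_t − v_c| = |37.0513 − 27.7106| = 9.341 km/s.

Δv₁ = 9.34 km/s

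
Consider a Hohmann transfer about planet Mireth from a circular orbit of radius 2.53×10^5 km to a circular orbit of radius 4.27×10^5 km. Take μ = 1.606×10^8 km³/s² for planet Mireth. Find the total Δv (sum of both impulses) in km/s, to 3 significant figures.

Transfer-ellipse semi-major axis a_t = (r₁ + r₂)/2 = (2.530×10^5 + 4.270×10^5)/2 = 3.400×10^5 km.
At r₁ the circular-orbit speed is v₁ = √(μ/r₁) = 25.19 km/s.
On the transfer ellipse at r₁, vis-viva equation gives v_p = √[μ(2/r₁ − 1/a_t)] = 28.23 km/s.
First burn Δv₁ = |v_p − v₁| = 3.040 km/s.
Circular speed at r₂: v₂ = √(μ/r₂) = 19.3936 km/s.
Transfer-orbit speed at r₂: v_a = √[μ(2/r₂ − 1/a_t)] = 16.7294 km/s.
Second burn Δv₂ = |v₂ − v_a| = 2.664 km/s.
Total Δv = Δv₁ + Δv₂ = 5.704 km/s.

Δv = 5.70 km/s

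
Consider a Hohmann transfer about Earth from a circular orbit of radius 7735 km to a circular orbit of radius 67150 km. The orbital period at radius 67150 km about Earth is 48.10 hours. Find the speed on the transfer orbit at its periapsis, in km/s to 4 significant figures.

From Kepler's third law T² = 4π²r³/μ at r = 67150 km, T = 48.10 hours = 48.10 × 3600 s = 1.7316×10^5 s: μ = 4π²r³/T² = 3.98660×10^5 km³/s².
The Hohmann ellipse has a_t = (r₁ + r₂)/2 = 37442.5 km.
At periapsis, r = 7735 km.
Vis-viva: v = √[μ(2/r − 1/a_t)] = √[3.98660×10^5 × (2/7735 − 1/37442.5)] = 9.614 km/s.

v = 9.614 km/s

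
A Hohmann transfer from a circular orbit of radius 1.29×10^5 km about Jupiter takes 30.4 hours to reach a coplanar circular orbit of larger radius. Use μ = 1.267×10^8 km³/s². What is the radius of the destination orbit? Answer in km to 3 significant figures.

r₂ = 9.42×10^5 km

Transfer time t = 30.4 hours = 1.0944×10^5 s, and t = π√(a_t³/μ).
So a_t = (μ t²/π²)^(1/3) = (1.267×10^8 × (1.0944×10^5)² / π²)^(1/3) = 5.3573×10^5 km.
Since a_t = (r₁ + r₂)/2, r₂ = 2a_t − r₁ = 2×5.3573×10^5 − 1.290×10^5 = 9.4246×10^5 km.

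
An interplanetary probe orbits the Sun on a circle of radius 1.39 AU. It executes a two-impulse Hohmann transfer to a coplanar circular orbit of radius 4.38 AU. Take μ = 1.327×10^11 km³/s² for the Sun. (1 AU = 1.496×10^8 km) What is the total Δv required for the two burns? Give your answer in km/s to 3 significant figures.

Δv = 10.2 km/s

In km: r₁ = 1.39 × 1.496×10^8 = 2.07944×10^8 km; r₂ = 4.38 × 1.496×10^8 = 6.55248×10^8 km.
Transfer-ellipse semi-major axis a_t = (r₁ + r₂)/2 = (2.07944×10^8 + 6.55248×10^8)/2 = 4.31596×10^8 km.
At r₁ the circular-orbit speed is v₁ = √(μ/r₁) = 25.26168 km/s.
On the transfer ellipse at r₁, vis-viva gives v_p = √[μ(2/r₁ − 1/a_t)] = 31.12622 km/s.
First burn Δv₁ = |v_p − v₁| = 5.865 km/s.
At r₂, v₂ = √(μ/r₂) = 14.231 km/s.
Transfer-orbit speed at r₂: v_a = √[μ(2/r₂ − 1/a_t)] = 9.8780 km/s.
Second burn Δv₂ = |v₂ − v_a| = 4.353 km/s.
Δv = Δv₁ + Δv₂ = 5.865 + 4.353 = 10.22 km/s.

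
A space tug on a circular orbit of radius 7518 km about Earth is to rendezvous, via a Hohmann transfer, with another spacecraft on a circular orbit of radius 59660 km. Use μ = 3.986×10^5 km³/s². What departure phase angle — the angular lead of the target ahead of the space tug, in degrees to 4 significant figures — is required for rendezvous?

The Hohmann ellipse has a_t = (r₁ + r₂)/2 = 33589 km.
Transfer time t = π√(a_t³/μ) = 30630 s.
Target angular speed ω₂ = √(μ/r₂³) = 4.333×10^-5 rad/s.
Angle swept by the target during transfer: ω₂·t = 1.3272 rad = 76.04°.
The space tug traverses 180° on the transfer ellipse, so the target must lead by 180° − 76.04° = 104.0°.

φ = 104.0°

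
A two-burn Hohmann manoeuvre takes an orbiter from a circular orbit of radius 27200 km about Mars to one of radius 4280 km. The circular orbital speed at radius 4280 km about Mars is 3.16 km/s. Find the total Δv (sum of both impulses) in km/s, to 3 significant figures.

Δv = 1.59 km/s

From the circular-orbit relation v² = μ/r at r = 4280 km: μ = v²r = (3.16)² × 4280 = 42738.4 km³/s².
The Hohmann ellipse has a_t = (r₁ + r₂)/2 = 15740 km.
At r₁ the circular-orbit speed is v₁ = √(μ/r₁) = 1.25350 km/s.
Transfer-orbit speed at r₁ (v² = μ(2/r − 1/a)): v_a = √[μ(2/r₁ − 1/a_t)] = 0.653648 km/s.
First burn Δv₁ = |v_a − v₁| = 0.5999 km/s.
Circular speed at r₂: v₂ = √(μ/r₂) = 3.160 km/s.
Transfer-orbit speed at r₂: v_p = √[μ(2/r₂ − 1/a_t)] = 4.154 km/s.
Second burn Δv₂ = |v₂ − v_p| = 0.9940 km/s.
Δv = Δv₁ + Δv₂ = 0.5999 + 0.9940 = 1.594 km/s.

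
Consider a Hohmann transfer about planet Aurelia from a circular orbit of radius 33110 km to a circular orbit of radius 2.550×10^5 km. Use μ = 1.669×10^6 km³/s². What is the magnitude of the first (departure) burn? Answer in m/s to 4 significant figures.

Δv₁ = 2346 m/s

Semi-major axis of the transfer orbit: a_t = (33110 + 2.550×10^5)/2 = 1.44055×10^5 km.
Circular speed at r = 33110 km: v_c = √(μ/r) = 7.100 km/s.
Transfer-orbit speed at the same r (vis-viva, a = a_t): v_t = √[μ(2/r − 1/a_t)] = 9.446 km/s.
Δv₁ = |v_t − v_c| = |9.446 − 7.100| = 2.346 km/s.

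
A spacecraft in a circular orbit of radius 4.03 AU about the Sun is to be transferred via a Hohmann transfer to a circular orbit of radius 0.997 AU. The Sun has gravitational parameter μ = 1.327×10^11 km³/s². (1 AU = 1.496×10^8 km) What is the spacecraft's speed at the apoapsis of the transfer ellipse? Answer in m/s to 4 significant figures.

v = 9344 m/s

In km: r₁ = 4.03 × 1.496×10^8 = 6.02888×10^8 km; r₂ = 0.997 × 1.496×10^8 = 1.491512×10^8 km.
Semi-major axis of the transfer orbit: a_t = (6.02888×10^8 + 1.491512×10^8)/2 = 3.760196×10^8 km.
The apoapsis of the transfer ellipse is at r = 6.02888×10^8 km.
Vis-viva: v = √[μ(2/r − 1/a_t)] = √[1.327×10^11 × (2/6.02888×10^8 − 1/3.760196×10^8)] = 9.344 km/s.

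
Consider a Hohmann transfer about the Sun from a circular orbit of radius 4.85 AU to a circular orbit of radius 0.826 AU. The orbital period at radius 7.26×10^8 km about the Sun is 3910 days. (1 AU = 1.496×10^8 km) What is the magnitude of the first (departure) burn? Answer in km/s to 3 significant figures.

From Kepler's third law T² = 4π²r³/μ at r = 7.26×10^8 km, T = 3910 days = 3910 × 86400 s = 3.37824×10^8 s: μ = 4π²r³/T² = 1.32370×10^11 km³/s².
In km: r₁ = 4.85 × 1.496×10^8 = 7.2556×10^8 km; r₂ = 0.826 × 1.496×10^8 = 1.235696×10^8 km.
The Hohmann ellipse has a_t = (r₁ + r₂)/2 = 4.245648×10^8 km.
Circular speed at r = 7.2556×10^8 km: v_c = √(μ/r) = 13.507 km/s.
Vis-viva on the transfer ellipse at r = 7.2556×10^8 km gives v_t = √[μ(2/r − 1/a_t)] = 7.2869 km/s.
Δv₁ = |v_t − v_c| = |7.2869 − 13.507| = 6.220 km/s.

Δv₁ = 6.22 km/s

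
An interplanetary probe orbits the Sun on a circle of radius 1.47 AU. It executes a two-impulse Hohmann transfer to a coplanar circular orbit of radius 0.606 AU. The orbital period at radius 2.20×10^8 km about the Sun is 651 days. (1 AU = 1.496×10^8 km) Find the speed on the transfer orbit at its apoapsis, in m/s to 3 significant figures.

From Kepler's third law T² = 4π²r³/μ at r = 2.20×10^8 km, T = 651 days = 651 × 86400 s = 5.62464×10^7 s: μ = 4π²r³/T² = 1.32873×10^11 km³/s².
In km: r₁ = 1.47 × 1.496×10^8 = 2.19912×10^8 km; r₂ = 0.606 × 1.496×10^8 = 9.06576×10^7 km.
Semi-major axis of the transfer orbit: a_t = (2.19912×10^8 + 9.06576×10^7)/2 = 1.552848×10^8 km.
The apoapsis of the transfer ellipse is at r = 2.19912×10^8 km.
Applying v² = μ(2/r − 1/a_t): v = 18.78 km/s.

v = 18800 m/s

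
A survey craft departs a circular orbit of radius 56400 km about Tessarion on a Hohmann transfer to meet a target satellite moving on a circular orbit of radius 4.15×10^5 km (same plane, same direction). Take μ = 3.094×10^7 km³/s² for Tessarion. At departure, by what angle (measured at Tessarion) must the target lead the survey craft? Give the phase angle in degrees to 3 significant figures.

φ = 103°

The Hohmann ellipse has a_t = (r₁ + r₂)/2 = 2.357×10^5 km.
Transfer time t = π√(a_t³/μ) = 64629 s.
Target angular speed ω₂ = √(μ/r₂³) = 2.0806×10^-5 rad/s.
Angle swept by the target during transfer: ω₂·t = 1.34467 rad = 77.04°.
The survey craft traverses 180° on the transfer ellipse, so the target must lead by 180° − 77.04° = 103°.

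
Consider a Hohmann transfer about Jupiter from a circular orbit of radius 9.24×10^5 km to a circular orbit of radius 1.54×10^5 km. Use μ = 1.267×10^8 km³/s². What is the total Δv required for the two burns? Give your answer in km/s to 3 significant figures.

Δv = 14.3 km/s

Transfer-ellipse semi-major axis a_t = (r₁ + r₂)/2 = (9.240×10^5 + 1.540×10^5)/2 = 5.390×10^5 km.
Circular speed at r₁: v₁ = √(μ/r₁) = √(1.267×10^8/9.240×10^5) = 11.71 km/s.
On the transfer ellipse at r₁, vis-viva equation gives v_a = √[μ(2/r₁ − 1/a_t)] = 6.259 km/s.
First burn Δv₁ = |v_a − v₁| = 5.451 km/s.
Circular speed at r₂: v₂ = √(μ/r₂) = 28.683 km/s.
Transfer-orbit speed at r₂: v_p = √[μ(2/r₂ − 1/a_t)] = 37.555 km/s.
Second burn Δv₂ = |v₂ − v_p| = 8.872 km/s.
Δv = Δv₁ + Δv₂ = 5.451 + 8.872 = 14.32 km/s.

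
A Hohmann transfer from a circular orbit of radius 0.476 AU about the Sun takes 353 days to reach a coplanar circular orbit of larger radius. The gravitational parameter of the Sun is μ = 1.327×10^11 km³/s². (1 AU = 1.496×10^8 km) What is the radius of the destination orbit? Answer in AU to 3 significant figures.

In km: r₁ = 0.476 × 1.496×10^8 = 7.12096×10^7 km.
Transfer time t = 353 days = 3.04992×10^7 s, and t = π√(a_t³/μ).
So a_t = (μ t²/π²)^(1/3) = (1.327×10^11 × (3.04992×10^7)² / π²)^(1/3) = 2.3212×10^8 km.
Since a_t = (r₁ + r₂)/2, r₂ = 2a_t − r₁ = 2×2.3212×10^8 − 7.12096×10^7 = 3.930304×10^8 km.
In AU: r₂ = 3.930304×10^8 / 1.496×10^8 = 2.63 AU.

r₂ = 2.63 AU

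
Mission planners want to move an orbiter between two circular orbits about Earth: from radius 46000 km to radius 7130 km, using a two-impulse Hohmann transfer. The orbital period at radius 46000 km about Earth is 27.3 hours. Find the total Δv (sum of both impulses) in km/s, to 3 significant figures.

From Kepler's third law T² = 4π²r³/μ at r = 46000 km, T = 27.3 hours = 27.3 × 3600 s = 98280 s: μ = 4π²r³/T² = 3.97835×10^5 km³/s².
Semi-major axis of the transfer orbit: a_t = (46000 + 7130)/2 = 26565 km.
Circular speed at r₁: v₁ = √(μ/r₁) = √(3.97835×10^5/46000) = 2.941 km/s.
On the transfer ellipse at r₁, vis-viva gives v_a = √[μ(2/r₁ − 1/a_t)] = 1.524 km/s.
First burn Δv₁ = |v_a − v₁| = 1.417 km/s.
Circular speed at r₂: v₂ = √(μ/r₂) = 7.4698 km/s.
Transfer-orbit speed at r₂: v_p = √[μ(2/r₂ − 1/a_t)] = 9.8295 km/s.
Second burn Δv₂ = |v₂ − v_p| = 2.360 km/s.
Δv = Δv₁ + Δv₂ = 1.417 + 2.360 = 3.777 km/s.

Δv = 3.78 km/s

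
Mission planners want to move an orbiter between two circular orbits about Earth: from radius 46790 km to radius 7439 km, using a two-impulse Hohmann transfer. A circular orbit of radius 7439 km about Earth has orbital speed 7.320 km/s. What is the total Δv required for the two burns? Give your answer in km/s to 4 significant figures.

Δv = 3.686 km/s

From the circular-orbit relation v² = μ/r at r = 7439 km: μ = v²r = (7.320)² × 7439 = 3.98599×10^5 km³/s².
Semi-major axis of the transfer orbit: a_t = (46790 + 7439)/2 = 27114.5 km.
Circular speed at r₁: v₁ = √(μ/r₁) = √(3.98599×10^5/46790) = 2.919 km/s.
On the transfer ellipse at r₁, vis-viva equation gives v_a = √[μ(2/r₁ − 1/a_t)] = 1.529 km/s.
First burn Δv₁ = |v_a − v₁| = 1.390 km/s.
At r₂, v₂ = √(μ/r₂) = 7.320 km/s.
Transfer-orbit speed at r₂: v_p = √[μ(2/r₂ − 1/a_t)] = 9.616 km/s.
Second burn Δv₂ = |v₂ − v_p| = 2.296 km/s.
Total Δv = Δv₁ + Δv₂ = 3.686 km/s.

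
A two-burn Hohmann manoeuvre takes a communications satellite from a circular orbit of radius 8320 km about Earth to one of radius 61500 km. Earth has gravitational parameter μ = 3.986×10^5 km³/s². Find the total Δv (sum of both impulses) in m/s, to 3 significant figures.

Δv = 3570 m/s

Semi-major axis of the transfer orbit: a_t = (8320 + 61500)/2 = 34910 km.
At r₁ the circular-orbit speed is v₁ = √(μ/r₁) = 6.922 km/s.
On the transfer ellipse at r₁, v² = μ(2/r − 1/a) gives v_p = √[μ(2/r₁ − 1/a_t)] = 9.187 km/s.
First burn Δv₁ = |v_p − v₁| = 2.265 km/s.
At r₂, v₂ = √(μ/r₂) = 2.546 km/s.
Transfer-orbit speed at r₂: v_a = √[μ(2/r₂ − 1/a_t)] = 1.243 km/s.
Second burn Δv₂ = |v₂ − v_a| = 1.303 km/s.
Total Δv = Δv₁ + Δv₂ = 3.568 km/s.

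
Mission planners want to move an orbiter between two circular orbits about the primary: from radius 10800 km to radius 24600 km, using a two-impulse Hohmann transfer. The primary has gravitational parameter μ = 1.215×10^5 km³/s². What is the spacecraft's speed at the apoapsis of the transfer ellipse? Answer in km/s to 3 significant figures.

Transfer-ellipse semi-major axis a_t = (r₁ + r₂)/2 = (10800 + 24600)/2 = 17700 km.
At apoapsis, r = 24600 km.
From the vis-viva equation, v = √[μ(2/r − 1/a_t)] = 1.736 km/s.

v = 1.74 km/s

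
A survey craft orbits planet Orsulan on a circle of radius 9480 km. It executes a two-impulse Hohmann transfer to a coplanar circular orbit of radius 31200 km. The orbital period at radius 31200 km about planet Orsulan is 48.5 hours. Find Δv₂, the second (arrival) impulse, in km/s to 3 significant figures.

Δv₂ = 0.356 km/s

From Kepler's third law T² = 4π²r³/μ at r = 31200 km, T = 48.5 hours = 48.5 × 3600 s = 1.746×10^5 s: μ = 4π²r³/T² = 39331.0 km³/s².
Transfer-ellipse semi-major axis a_t = (r₁ + r₂)/2 = (9480 + 31200)/2 = 20340 km.
Circular speed at r = 31200 km: v_c = √(μ/r) = 1.1228 km/s.
Vis-viva on the transfer ellipse at r = 31200 km gives v_t = √[μ(2/r − 1/a_t)] = 0.76651 km/s.
Δv₂ = |v_t − v_c| = |0.76651 − 1.1228| = 0.3563 km/s.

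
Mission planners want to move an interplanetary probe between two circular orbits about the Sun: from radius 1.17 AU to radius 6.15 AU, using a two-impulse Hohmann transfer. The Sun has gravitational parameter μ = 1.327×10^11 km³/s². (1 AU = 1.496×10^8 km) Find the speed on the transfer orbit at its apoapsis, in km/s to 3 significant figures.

In km: r₁ = 1.17 × 1.496×10^8 = 1.75032×10^8 km; r₂ = 6.15 × 1.496×10^8 = 9.2004×10^8 km.
Semi-major axis of the transfer orbit: a_t = (1.75032×10^8 + 9.2004×10^8)/2 = 5.47536×10^8 km.
At apoapsis, r = 9.2004×10^8 km.
Vis-viva: v = √[μ(2/r − 1/a_t)] = √[1.327×10^11 × (2/9.2004×10^8 − 1/5.47536×10^8)] = 6.790 km/s.

v = 6.79 km/s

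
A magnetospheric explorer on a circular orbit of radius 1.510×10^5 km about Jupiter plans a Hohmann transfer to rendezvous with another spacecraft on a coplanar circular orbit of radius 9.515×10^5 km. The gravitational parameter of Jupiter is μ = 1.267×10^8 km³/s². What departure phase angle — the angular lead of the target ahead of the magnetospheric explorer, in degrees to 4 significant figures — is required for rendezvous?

φ = 100.6°

Semi-major axis of the transfer orbit: a_t = (1.510×10^5 + 9.515×10^5)/2 = 5.5125×10^5 km.
Transfer time t = π√(a_t³/μ) = 1.14231×10^5 s.
The target's mean motion on its circular orbit is ω₂ = √(μ/r₂³) = 1.21276×10^-5 rad/s.
Angle swept by the target during transfer: ω₂·t = 1.38535 rad = 79.37°.
The magnetospheric explorer traverses 180° on the transfer ellipse, so the target must lead by 180° − 79.37° = 100.6°.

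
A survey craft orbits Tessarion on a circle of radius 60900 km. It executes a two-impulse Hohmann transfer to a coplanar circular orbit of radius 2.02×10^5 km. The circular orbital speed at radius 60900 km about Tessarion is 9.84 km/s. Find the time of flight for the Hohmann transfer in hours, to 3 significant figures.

From the circular-orbit relation v² = μ/r at r = 60900 km: μ = v²r = (9.84)² × 60900 = 5.89668×10^6 km³/s².
Transfer-ellipse semi-major axis a_t = (r₁ + r₂)/2 = (60900 + 2.020×10^5)/2 = 1.3145×10^5 km.
Half the transfer-orbit period gives t = π√(a_t³/μ) = 61660 s.
Converting: 61660 s ÷ 3600 s/hour = 17.1 hours.

t = 17.1 hours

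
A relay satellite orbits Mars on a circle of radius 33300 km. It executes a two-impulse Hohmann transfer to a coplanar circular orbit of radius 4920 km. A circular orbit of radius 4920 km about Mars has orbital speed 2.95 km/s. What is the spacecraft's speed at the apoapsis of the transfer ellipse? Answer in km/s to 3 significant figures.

v = 0.575 km/s

From the circular-orbit relation v² = μ/r at r = 4920 km: μ = v²r = (2.95)² × 4920 = 42816.3 km³/s².
Transfer-ellipse semi-major axis a_t = (r₁ + r₂)/2 = (33300 + 4920)/2 = 19110 km.
The apoapsis of the transfer ellipse is at r = 33300 km.
Vis-viva: v = √[μ(2/r − 1/a_t)] = √[42816.3 × (2/33300 − 1/19110)] = 0.5754 km/s.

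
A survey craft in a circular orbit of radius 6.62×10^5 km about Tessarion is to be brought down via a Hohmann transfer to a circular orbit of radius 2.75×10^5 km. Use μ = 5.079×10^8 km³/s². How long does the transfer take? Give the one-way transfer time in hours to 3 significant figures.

The Hohmann ellipse has a_t = (r₁ + r₂)/2 = 4.685×10^5 km.
By Kepler's third law the transfer-orbit period is T = 2π√(a_t³/μ), so t = T/2 = 44700 s.
Converting: 44700 s ÷ 3600 s/hour = 12.4 hours.

t = 12.4 hours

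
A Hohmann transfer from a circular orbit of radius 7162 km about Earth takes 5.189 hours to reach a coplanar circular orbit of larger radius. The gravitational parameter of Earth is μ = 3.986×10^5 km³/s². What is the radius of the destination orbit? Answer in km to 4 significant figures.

Transfer time t = 5.189 hours = 18680.4 s, and t = π√(a_t³/μ).
So a_t = (μ t²/π²)^(1/3) = (3.986×10^5 × (18680.4)² / π²)^(1/3) = 24155 km.
Since a_t = (r₁ + r₂)/2, r₂ = 2a_t − r₁ = 2×24155 − 7162 = 41148 km.

r₂ = 41150 km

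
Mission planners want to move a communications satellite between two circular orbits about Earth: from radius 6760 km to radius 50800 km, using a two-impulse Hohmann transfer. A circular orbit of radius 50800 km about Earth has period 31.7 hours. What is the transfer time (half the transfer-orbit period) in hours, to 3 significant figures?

t = 6.76 hours

From Kepler's third law T² = 4π²r³/μ at r = 50800 km, T = 31.7 hours = 31.7 × 3600 s = 1.1412×10^5 s: μ = 4π²r³/T² = 3.97400×10^5 km³/s².
The Hohmann ellipse has a_t = (r₁ + r₂)/2 = 28780 km.
By Kepler's third law the transfer-orbit period is T = 2π√(a_t³/μ), so t = T/2 = 24330 s.
Converting: 24330 s ÷ 3600 s/hour = 6.76 hours.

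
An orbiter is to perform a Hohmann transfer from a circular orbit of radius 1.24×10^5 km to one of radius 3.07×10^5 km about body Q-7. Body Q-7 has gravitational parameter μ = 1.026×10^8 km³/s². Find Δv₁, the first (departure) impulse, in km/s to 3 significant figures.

Δv₁ = 5.57 km/s

Transfer-ellipse semi-major axis a_t = (r₁ + r₂)/2 = (1.240×10^5 + 3.070×10^5)/2 = 2.155×10^5 km.
Circular speed at r = 1.240×10^5 km: v_c = √(μ/r) = 28.765 km/s.
Vis-viva on the transfer ellipse at r = 1.240×10^5 km gives v_t = √[μ(2/r − 1/a_t)] = 34.333 km/s.
Δv₁ = |v_t − v_c| = |34.333 − 28.765| = 5.568 km/s.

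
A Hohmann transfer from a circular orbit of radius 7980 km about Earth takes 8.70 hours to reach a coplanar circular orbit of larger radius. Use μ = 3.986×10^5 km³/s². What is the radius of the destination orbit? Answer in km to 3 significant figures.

r₂ = 60200 km

Transfer time t = 8.70 hours = 31320 s, and t = π√(a_t³/μ).
So a_t = (μ t²/π²)^(1/3) = (3.986×10^5 × (31320)² / π²)^(1/3) = 34090 km.
Since a_t = (r₁ + r₂)/2, r₂ = 2a_t − r₁ = 2×34090 − 7980 = 60200 km.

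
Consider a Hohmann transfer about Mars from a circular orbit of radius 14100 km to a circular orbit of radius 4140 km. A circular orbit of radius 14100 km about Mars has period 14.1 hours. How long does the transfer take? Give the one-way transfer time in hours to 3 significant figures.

t = 3.67 hours

From Kepler's third law T² = 4π²r³/μ at r = 14100 km, T = 14.1 hours = 14.1 × 3600 s = 50760 s: μ = 4π²r³/T² = 42951.1 km³/s².
Semi-major axis of the transfer orbit: a_t = (14100 + 4140)/2 = 9120 km.
Transfer time t = π√(a_t³/μ) = π√((9120)³ / 42951.1) = 13200 s.
Converting: 13200 s ÷ 3600 s/hour = 3.67 hours.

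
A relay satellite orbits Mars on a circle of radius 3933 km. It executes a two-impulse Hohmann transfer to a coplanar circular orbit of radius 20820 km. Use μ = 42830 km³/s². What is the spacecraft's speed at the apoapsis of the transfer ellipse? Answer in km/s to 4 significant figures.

v = 0.8085 km/s

Semi-major axis of the transfer orbit: a_t = (3933 + 20820)/2 = 12376.5 km.
The apoapsis of the transfer ellipse is at r = 20820 km.
Applying v² = μ(2/r − 1/a_t): v = 0.8085 km/s.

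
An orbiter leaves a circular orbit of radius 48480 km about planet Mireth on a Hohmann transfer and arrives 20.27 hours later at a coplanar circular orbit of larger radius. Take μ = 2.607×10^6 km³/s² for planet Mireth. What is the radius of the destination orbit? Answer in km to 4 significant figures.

Transfer time t = 20.27 hours = 72972 s, and t = π√(a_t³/μ).
So a_t = (μ t²/π²)^(1/3) = (2.607×10^6 × (72972)² / π²)^(1/3) = 1.1204×10^5 km.
Since a_t = (r₁ + r₂)/2, r₂ = 2a_t − r₁ = 2×1.1204×10^5 − 48480 = 1.756×10^5 km.

r₂ = 1.756×10^5 km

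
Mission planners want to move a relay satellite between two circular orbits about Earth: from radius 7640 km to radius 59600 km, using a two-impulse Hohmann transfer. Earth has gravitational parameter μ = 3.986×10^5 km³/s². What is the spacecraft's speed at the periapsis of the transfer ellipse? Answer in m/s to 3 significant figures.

Semi-major axis of the transfer orbit: a_t = (7640 + 59600)/2 = 33620 km.
At periapsis, r = 7640 km.
Vis-viva: v = √[μ(2/r − 1/a_t)] = √[3.986×10^5 × (2/7640 − 1/33620)] = 9.617 km/s.

v = 9620 m/s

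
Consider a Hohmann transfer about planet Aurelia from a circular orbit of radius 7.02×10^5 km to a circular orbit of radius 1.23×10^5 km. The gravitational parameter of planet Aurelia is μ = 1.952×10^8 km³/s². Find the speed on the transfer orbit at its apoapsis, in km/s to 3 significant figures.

v = 9.11 km/s

Semi-major axis of the transfer orbit: a_t = (7.020×10^5 + 1.230×10^5)/2 = 4.125×10^5 km.
The apoapsis of the transfer ellipse is at r = 7.020×10^5 km.
From the vis-viva equation, v = √[μ(2/r − 1/a_t)] = 9.106 km/s.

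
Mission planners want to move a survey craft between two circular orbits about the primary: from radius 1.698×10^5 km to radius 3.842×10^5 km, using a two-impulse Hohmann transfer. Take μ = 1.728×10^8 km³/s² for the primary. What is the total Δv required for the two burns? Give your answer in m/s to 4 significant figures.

The Hohmann ellipse has a_t = (r₁ + r₂)/2 = 2.770×10^5 km.
Circular speed at r₁: v₁ = √(μ/r₁) = √(1.728×10^8/1.698×10^5) = 31.901 km/s.
Transfer-orbit speed at r₁ (vis-viva equation): v_p = √[μ(2/r₁ − 1/a_t)] = 37.570 km/s.
First burn Δv₁ = |v_p − v₁| = 5.669 km/s.
At r₂, v₂ = √(μ/r₂) = 21.2077 km/s.
Transfer-orbit speed at r₂: v_a = √[μ(2/r₂ − 1/a_t)] = 16.6044 km/s.
Second burn Δv₂ = |v₂ − v_a| = 4.603 km/s.
Total Δv = Δv₁ + Δv₂ = 10.27 km/s.

Δv = 10270 m/s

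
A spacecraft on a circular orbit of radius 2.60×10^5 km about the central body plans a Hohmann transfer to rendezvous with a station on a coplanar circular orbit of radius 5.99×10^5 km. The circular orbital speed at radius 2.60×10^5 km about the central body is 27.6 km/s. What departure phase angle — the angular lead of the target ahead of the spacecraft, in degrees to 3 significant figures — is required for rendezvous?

φ = 70.7°

From the circular-orbit relation v² = μ/r at r = 2.60×10^5 km: μ = v²r = (27.6)² × 2.60×10^5 = 1.98058×10^8 km³/s².
The Hohmann ellipse has a_t = (r₁ + r₂)/2 = 4.295×10^5 km.
Transfer time t = π√(a_t³/μ) = 62835 s.
Target angular speed ω₂ = √(μ/r₂³) = 3.0357×10^-5 rad/s.
Angle swept by the target during transfer: ω₂·t = 1.907 rad = 109.3°.
The spacecraft traverses 180° on the transfer ellipse, so the target must lead by 180° − 109.3° = 70.7°.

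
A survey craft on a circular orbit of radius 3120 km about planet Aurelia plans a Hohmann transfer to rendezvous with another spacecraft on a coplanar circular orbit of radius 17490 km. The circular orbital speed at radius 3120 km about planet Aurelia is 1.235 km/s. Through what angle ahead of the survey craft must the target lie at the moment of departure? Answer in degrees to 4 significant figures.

φ = 98.59°

From the circular-orbit relation v² = μ/r at r = 3120 km: μ = v²r = (1.235)² × 3120 = 4758.70 km³/s².
Transfer-ellipse semi-major axis a_t = (r₁ + r₂)/2 = (3120 + 17490)/2 = 10305 km.
Transfer time t = π√(a_t³/μ) = 47641 s.
The target's mean motion on its circular orbit is ω₂ = √(μ/r₂³) = 2.9824×10^-5 rad/s.
Angle swept by the target during transfer: ω₂·t = 1.4208 rad = 81.41°.
Arrival is 180° from departure on the ellipse, so φ = 180° − 81.41° = 98.59°.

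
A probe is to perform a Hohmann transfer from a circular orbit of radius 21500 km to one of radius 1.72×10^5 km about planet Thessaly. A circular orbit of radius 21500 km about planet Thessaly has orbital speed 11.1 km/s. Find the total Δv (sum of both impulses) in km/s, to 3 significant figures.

Δv = 5.77 km/s

From the circular-orbit relation v² = μ/r at r = 21500 km: μ = v²r = (11.1)² × 21500 = 2.64902×10^6 km³/s².
Transfer-ellipse semi-major axis a_t = (r₁ + r₂)/2 = (21500 + 1.720×10^5)/2 = 96750 km.
Circular speed at r₁: v₁ = √(μ/r₁) = √(2.64902×10^6/21500) = 11.10 km/s.
Transfer-orbit speed at r₁ (v² = μ(2/r − 1/a)): v_p = √[μ(2/r₁ − 1/a_t)] = 14.80 km/s.
First burn Δv₁ = |v_p − v₁| = 3.700 km/s.
Circular speed at r₂: v₂ = √(μ/r₂) = 3.924 km/s.
Transfer-orbit speed at r₂: v_a = √[μ(2/r₂ − 1/a_t)] = 1.850 km/s.
Second burn Δv₂ = |v₂ − v_a| = 2.074 km/s.
Total Δv = Δv₁ + Δv₂ = 5.774 km/s.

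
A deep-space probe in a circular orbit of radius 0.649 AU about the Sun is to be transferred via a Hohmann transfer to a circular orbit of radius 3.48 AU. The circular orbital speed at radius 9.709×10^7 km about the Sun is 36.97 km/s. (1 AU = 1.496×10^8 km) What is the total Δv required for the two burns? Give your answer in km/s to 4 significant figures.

From the circular-orbit relation v² = μ/r at r = 9.709×10^7 km: μ = v²r = (36.97)² × 9.709×10^7 = 1.32701×10^11 km³/s².
In km: r₁ = 0.649 × 1.496×10^8 = 9.70904×10^7 km; r₂ = 3.48 × 1.496×10^8 = 5.20608×10^8 km.
Transfer-ellipse semi-major axis a_t = (r₁ + r₂)/2 = (9.70904×10^7 + 5.20608×10^8)/2 = 3.088492×10^8 km.
At r₁ the circular-orbit speed is v₁ = √(μ/r₁) = 36.97 km/s.
Transfer-orbit speed at r₁ (vis-viva equation): v_p = √[μ(2/r₁ − 1/a_t)] = 48.00 km/s.
First burn Δv₁ = |v_p − v₁| = 11.03 km/s.
At r₂, v₂ = √(μ/r₂) = 15.9655 km/s.
Transfer-orbit speed at r₂: v_a = √[μ(2/r₂ − 1/a_t)] = 8.95151 km/s.
Second burn Δv₂ = |v₂ − v_a| = 7.014 km/s.
Total Δv = Δv₁ + Δv₂ = 18.04 km/s.

Δv = 18.04 km/s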